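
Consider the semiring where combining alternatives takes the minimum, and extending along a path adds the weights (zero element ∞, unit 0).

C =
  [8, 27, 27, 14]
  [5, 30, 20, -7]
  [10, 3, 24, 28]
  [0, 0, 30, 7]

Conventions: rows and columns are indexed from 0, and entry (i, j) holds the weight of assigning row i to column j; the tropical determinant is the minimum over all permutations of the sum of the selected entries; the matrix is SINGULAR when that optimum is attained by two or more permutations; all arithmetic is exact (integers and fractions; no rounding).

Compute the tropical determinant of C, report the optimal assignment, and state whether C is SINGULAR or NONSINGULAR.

σ = (0, 1, 2, 3): 8 + 30 + 24 + 7 = 69
σ = (0, 1, 3, 2): 8 + 30 + 28 + 30 = 96
σ = (0, 2, 1, 3): 8 + 20 + 3 + 7 = 38
σ = (0, 2, 3, 1): 8 + 20 + 28 + 0 = 56
σ = (0, 3, 1, 2): 8 + (-7) + 3 + 30 = 34
σ = (0, 3, 2, 1): 8 + (-7) + 24 + 0 = 25
σ = (1, 0, 2, 3): 27 + 5 + 24 + 7 = 63
σ = (1, 0, 3, 2): 27 + 5 + 28 + 30 = 90
σ = (1, 2, 0, 3): 27 + 20 + 10 + 7 = 64
σ = (1, 2, 3, 0): 27 + 20 + 28 + 0 = 75
σ = (1, 3, 0, 2): 27 + (-7) + 10 + 30 = 60
σ = (1, 3, 2, 0): 27 + (-7) + 24 + 0 = 44
σ = (2, 0, 1, 3): 27 + 5 + 3 + 7 = 42
σ = (2, 0, 3, 1): 27 + 5 + 28 + 0 = 60
σ = (2, 1, 0, 3): 27 + 30 + 10 + 7 = 74
σ = (2, 1, 3, 0): 27 + 30 + 28 + 0 = 85
σ = (2, 3, 0, 1): 27 + (-7) + 10 + 0 = 30
σ = (2, 3, 1, 0): 27 + (-7) + 3 + 0 = 23
σ = (3, 0, 1, 2): 14 + 5 + 3 + 30 = 52
σ = (3, 0, 2, 1): 14 + 5 + 24 + 0 = 43
σ = (3, 1, 0, 2): 14 + 30 + 10 + 30 = 84
σ = (3, 1, 2, 0): 14 + 30 + 24 + 0 = 68
σ = (3, 2, 0, 1): 14 + 20 + 10 + 0 = 44
σ = (3, 2, 1, 0): 14 + 20 + 3 + 0 = 37
Optimal value attained by: σ = (2, 3, 1, 0).
Answer: det⊕(C) = 23; verdict: NONSINGULAR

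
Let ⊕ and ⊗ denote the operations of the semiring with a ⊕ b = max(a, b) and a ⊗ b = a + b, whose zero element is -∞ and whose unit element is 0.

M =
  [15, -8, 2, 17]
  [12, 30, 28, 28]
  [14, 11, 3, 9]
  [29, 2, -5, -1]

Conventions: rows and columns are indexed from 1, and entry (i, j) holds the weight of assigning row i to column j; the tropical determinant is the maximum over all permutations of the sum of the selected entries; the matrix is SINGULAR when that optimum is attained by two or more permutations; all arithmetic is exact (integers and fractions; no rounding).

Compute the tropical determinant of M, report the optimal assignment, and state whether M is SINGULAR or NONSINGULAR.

σ = (1, 2, 3, 4): 15 + 30 + 3 + (-1) = 47
σ = (1, 2, 4, 3): 15 + 30 + 9 + (-5) = 49
σ = (1, 3, 2, 4): 15 + 28 + 11 + (-1) = 53
σ = (1, 3, 4, 2): 15 + 28 + 9 + 2 = 54
σ = (1, 4, 2, 3): 15 + 28 + 11 + (-5) = 49
σ = (1, 4, 3, 2): 15 + 28 + 3 + 2 = 48
σ = (2, 1, 3, 4): (-8) + 12 + 3 + (-1) = 6
σ = (2, 1, 4, 3): (-8) + 12 + 9 + (-5) = 8
σ = (2, 3, 1, 4): (-8) + 28 + 14 + (-1) = 33
σ = (2, 3, 4, 1): (-8) + 28 + 9 + 29 = 58
σ = (2, 4, 1, 3): (-8) + 28 + 14 + (-5) = 29
σ = (2, 4, 3, 1): (-8) + 28 + 3 + 29 = 52
σ = (3, 1, 2, 4): 2 + 12 + 11 + (-1) = 24
σ = (3, 1, 4, 2): 2 + 12 + 9 + 2 = 25
σ = (3, 2, 1, 4): 2 + 30 + 14 + (-1) = 45
σ = (3, 2, 4, 1): 2 + 30 + 9 + 29 = 70
σ = (3, 4, 1, 2): 2 + 28 + 14 + 2 = 46
σ = (3, 4, 2, 1): 2 + 28 + 11 + 29 = 70
σ = (4, 1, 2, 3): 17 + 12 + 11 + (-5) = 35
σ = (4, 1, 3, 2): 17 + 12 + 3 + 2 = 34
σ = (4, 2, 1, 3): 17 + 30 + 14 + (-5) = 56
σ = (4, 2, 3, 1): 17 + 30 + 3 + 29 = 79
σ = (4, 3, 1, 2): 17 + 28 + 14 + 2 = 61
σ = (4, 3, 2, 1): 17 + 28 + 11 + 29 = 85
Optimal value attained by: σ = (4, 3, 2, 1).
Answer: det⊕(M) = 85; verdict: NONSINGULAR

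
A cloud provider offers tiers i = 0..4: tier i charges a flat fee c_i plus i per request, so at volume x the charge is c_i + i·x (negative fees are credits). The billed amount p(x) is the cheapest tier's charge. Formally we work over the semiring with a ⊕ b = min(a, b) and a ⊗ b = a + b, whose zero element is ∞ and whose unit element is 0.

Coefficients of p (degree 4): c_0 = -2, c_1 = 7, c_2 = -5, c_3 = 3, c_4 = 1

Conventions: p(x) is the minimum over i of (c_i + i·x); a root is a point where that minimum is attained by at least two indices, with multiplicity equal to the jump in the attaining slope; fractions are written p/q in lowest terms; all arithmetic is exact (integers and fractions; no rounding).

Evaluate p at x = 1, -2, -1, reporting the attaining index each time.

p(1) = min(-2+0·1=-2, 7+1·1=8, -5+2·1=-3, 3+3·1=6, 1+4·1=5) = -3 (attained by i=2)
p(-2) = min(-2+0·(-2)=-2, 7+1·(-2)=5, -5+2·(-2)=-9, 3+3·(-2)=-3, 1+4·(-2)=-7) = -9 (attained by i=2)
p(-1) = min(-2+0·(-1)=-2, 7+1·(-1)=6, -5+2·(-1)=-7, 3+3·(-1)=0, 1+4·(-1)=-3) = -7 (attained by i=2)
Answer: p(1) = -3; p(-2) = -9; p(-1) = -7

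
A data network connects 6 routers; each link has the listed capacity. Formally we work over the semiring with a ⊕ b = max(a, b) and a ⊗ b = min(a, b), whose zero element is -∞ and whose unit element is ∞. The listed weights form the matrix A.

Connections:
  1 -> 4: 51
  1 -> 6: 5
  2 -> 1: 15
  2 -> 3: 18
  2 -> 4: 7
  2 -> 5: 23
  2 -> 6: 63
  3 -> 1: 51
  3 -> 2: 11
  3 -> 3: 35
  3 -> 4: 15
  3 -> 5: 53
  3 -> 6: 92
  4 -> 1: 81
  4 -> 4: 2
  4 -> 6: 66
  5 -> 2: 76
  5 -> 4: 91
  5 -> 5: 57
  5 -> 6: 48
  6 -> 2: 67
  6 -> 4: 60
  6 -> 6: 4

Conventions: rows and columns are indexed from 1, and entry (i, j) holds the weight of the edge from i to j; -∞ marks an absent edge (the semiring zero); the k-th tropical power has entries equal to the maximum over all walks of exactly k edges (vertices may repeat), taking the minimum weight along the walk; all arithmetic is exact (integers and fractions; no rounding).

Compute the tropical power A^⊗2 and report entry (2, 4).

A^⊗2:
  [51, 5, -∞, 5, -∞, 51]
  [18, 63, 18, 60, 23, 23]
  [35, 67, 35, 60, 53, 48]
  [2, 66, -∞, 60, -∞, 5]
  [81, 57, 18, 57, 57, 66]
  [60, 4, 18, 7, 23, 63]
Key observation: the optimum is the walk 2->6->4, with weight 63 min 60 = 60.
Optimal value attained by: walk 2->6->4.
Answer: (A^⊗2)[2][4] = 60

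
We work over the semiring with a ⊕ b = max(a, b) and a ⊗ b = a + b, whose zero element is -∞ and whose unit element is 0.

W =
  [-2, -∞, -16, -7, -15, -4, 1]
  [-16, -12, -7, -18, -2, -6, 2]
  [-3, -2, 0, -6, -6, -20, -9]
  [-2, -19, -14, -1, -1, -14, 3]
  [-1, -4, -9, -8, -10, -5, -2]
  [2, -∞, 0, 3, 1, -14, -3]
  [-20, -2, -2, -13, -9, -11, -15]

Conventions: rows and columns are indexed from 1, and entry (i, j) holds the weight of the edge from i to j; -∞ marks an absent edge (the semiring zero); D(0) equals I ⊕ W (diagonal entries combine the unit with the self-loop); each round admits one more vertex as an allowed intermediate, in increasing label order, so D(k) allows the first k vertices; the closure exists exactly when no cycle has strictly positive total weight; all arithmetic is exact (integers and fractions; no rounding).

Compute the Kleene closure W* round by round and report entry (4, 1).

D(0):
  [0, -∞, -16, -7, -15, -4, 1]
  [-16, 0, -7, -18, -2, -6, 2]
  [-3, -2, 0, -6, -6, -20, -9]
  [-2, -19, -14, 0, -1, -14, 3]
  [-1, -4, -9, -8, 0, -5, -2]
  [2, -∞, 0, 3, 1, 0, -3]
  [-20, -2, -2, -13, -9, -11, 0]
D(1):
  [0, -∞, -16, -7, -15, -4, 1]
  [-16, 0, -7, -18, -2, -6, 2]
  [-3, -2, 0, -6, -6, -7, -2]
  [-2, -19, -14, 0, -1, -6, 3]
  [-1, -4, -9, -8, 0, -5, 0]
  [2, -∞, 0, 3, 1, 0, 3]
  [-20, -2, -2, -13, -9, -11, 0]
D(2):
  [0, -∞, -16, -7, -15, -4, 1]
  [-16, 0, -7, -18, -2, -6, 2]
  [-3, -2, 0, -6, -4, -7, 0]
  [-2, -19, -14, 0, -1, -6, 3]
  [-1, -4, -9, -8, 0, -5, 0]
  [2, -∞, 0, 3, 1, 0, 3]
  [-18, -2, -2, -13, -4, -8, 0]
D(3):
  [0, -18, -16, -7, -15, -4, 1]
  [-10, 0, -7, -13, -2, -6, 2]
  [-3, -2, 0, -6, -4, -7, 0]
  [-2, -16, -14, 0, -1, -6, 3]
  [-1, -4, -9, -8, 0, -5, 0]
  [2, -2, 0, 3, 1, 0, 3]
  [-5, -2, -2, -8, -4, -8, 0]
D(4):
  [0, -18, -16, -7, -8, -4, 1]
  [-10, 0, -7, -13, -2, -6, 2]
  [-3, -2, 0, -6, -4, -7, 0]
  [-2, -16, -14, 0, -1, -6, 3]
  [-1, -4, -9, -8, 0, -5, 0]
  [2, -2, 0, 3, 2, 0, 6]
  [-5, -2, -2, -8, -4, -8, 0]
D(5):
  [0, -12, -16, -7, -8, -4, 1]
  [-3, 0, -7, -10, -2, -6, 2]
  [-3, -2, 0, -6, -4, -7, 0]
  [-2, -5, -10, 0, -1, -6, 3]
  [-1, -4, -9, -8, 0, -5, 0]
  [2, -2, 0, 3, 2, 0, 6]
  [-5, -2, -2, -8, -4, -8, 0]
D(6):
  [0, -6, -4, -1, -2, -4, 2]
  [-3, 0, -6, -3, -2, -6, 2]
  [-3, -2, 0, -4, -4, -7, 0]
  [-2, -5, -6, 0, -1, -6, 3]
  [-1, -4, -5, -2, 0, -5, 1]
  [2, -2, 0, 3, 2, 0, 6]
  [-5, -2, -2, -5, -4, -8, 0]
D(7):
  [0, 0, 0, -1, -2, -4, 2]
  [-3, 0, 0, -3, -2, -6, 2]
  [-3, -2, 0, -4, -4, -7, 0]
  [-2, 1, 1, 0, -1, -5, 3]
  [-1, -1, -1, -2, 0, -5, 1]
  [2, 4, 4, 3, 2, 0, 6]
  [-5, -2, -2, -5, -4, -8, 0]
Answer: W*[4][1] = -2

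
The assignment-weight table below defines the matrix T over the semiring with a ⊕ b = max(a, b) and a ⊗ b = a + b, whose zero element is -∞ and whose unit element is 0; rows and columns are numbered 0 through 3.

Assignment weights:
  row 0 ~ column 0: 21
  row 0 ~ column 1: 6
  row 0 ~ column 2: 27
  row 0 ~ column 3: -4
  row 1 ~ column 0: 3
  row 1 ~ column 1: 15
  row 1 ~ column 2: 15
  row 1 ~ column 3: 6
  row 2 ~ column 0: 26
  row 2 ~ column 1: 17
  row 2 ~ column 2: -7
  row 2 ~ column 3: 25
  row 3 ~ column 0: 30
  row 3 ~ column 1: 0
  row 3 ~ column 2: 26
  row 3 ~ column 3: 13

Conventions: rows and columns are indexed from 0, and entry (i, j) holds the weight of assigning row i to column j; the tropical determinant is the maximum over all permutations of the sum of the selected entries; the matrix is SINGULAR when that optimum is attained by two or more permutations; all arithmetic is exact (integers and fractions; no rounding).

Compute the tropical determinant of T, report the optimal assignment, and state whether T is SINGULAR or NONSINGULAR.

σ = (0, 1, 2, 3): 21 + 15 + (-7) + 13 = 42
σ = (0, 1, 3, 2): 21 + 15 + 25 + 26 = 87
σ = (0, 2, 1, 3): 21 + 15 + 17 + 13 = 66
σ = (0, 2, 3, 1): 21 + 15 + 25 + 0 = 61
σ = (0, 3, 1, 2): 21 + 6 + 17 + 26 = 70
σ = (0, 3, 2, 1): 21 + 6 + (-7) + 0 = 20
σ = (1, 0, 2, 3): 6 + 3 + (-7) + 13 = 15
σ = (1, 0, 3, 2): 6 + 3 + 25 + 26 = 60
σ = (1, 2, 0, 3): 6 + 15 + 26 + 13 = 60
σ = (1, 2, 3, 0): 6 + 15 + 25 + 30 = 76
σ = (1, 3, 0, 2): 6 + 6 + 26 + 26 = 64
σ = (1, 3, 2, 0): 6 + 6 + (-7) + 30 = 35
σ = (2, 0, 1, 3): 27 + 3 + 17 + 13 = 60
σ = (2, 0, 3, 1): 27 + 3 + 25 + 0 = 55
σ = (2, 1, 0, 3): 27 + 15 + 26 + 13 = 81
σ = (2, 1, 3, 0): 27 + 15 + 25 + 30 = 97
σ = (2, 3, 0, 1): 27 + 6 + 26 + 0 = 59
σ = (2, 3, 1, 0): 27 + 6 + 17 + 30 = 80
σ = (3, 0, 1, 2): (-4) + 3 + 17 + 26 = 42
σ = (3, 0, 2, 1): (-4) + 3 + (-7) + 0 = -8
σ = (3, 1, 0, 2): (-4) + 15 + 26 + 26 = 63
σ = (3, 1, 2, 0): (-4) + 15 + (-7) + 30 = 34
σ = (3, 2, 0, 1): (-4) + 15 + 26 + 0 = 37
σ = (3, 2, 1, 0): (-4) + 15 + 17 + 30 = 58
Optimal value attained by: σ = (2, 1, 3, 0).
Answer: det⊕(T) = 97; verdict: NONSINGULAR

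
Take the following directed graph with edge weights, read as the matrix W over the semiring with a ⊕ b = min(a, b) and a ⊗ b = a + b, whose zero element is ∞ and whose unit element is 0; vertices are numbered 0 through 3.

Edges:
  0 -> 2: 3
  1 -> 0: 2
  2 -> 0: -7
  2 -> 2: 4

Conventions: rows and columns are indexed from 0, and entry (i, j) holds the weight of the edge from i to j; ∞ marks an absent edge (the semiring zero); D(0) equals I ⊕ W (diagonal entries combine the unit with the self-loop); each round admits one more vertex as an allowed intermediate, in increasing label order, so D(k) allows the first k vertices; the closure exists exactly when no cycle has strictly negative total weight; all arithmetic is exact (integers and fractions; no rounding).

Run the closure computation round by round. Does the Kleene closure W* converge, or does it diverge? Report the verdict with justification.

D(0):
  [0, ∞, 3, ∞]
  [2, 0, ∞, ∞]
  [-7, ∞, 0, ∞]
  [∞, ∞, ∞, 0]
Detection: at round 1, diagonal entry (2, 2) turns strictly negative.
Key observation: the cycle 2->0->2 has total weight (-7) + 3, which is strictly negative.
Answer: DIVERGES — negative cycle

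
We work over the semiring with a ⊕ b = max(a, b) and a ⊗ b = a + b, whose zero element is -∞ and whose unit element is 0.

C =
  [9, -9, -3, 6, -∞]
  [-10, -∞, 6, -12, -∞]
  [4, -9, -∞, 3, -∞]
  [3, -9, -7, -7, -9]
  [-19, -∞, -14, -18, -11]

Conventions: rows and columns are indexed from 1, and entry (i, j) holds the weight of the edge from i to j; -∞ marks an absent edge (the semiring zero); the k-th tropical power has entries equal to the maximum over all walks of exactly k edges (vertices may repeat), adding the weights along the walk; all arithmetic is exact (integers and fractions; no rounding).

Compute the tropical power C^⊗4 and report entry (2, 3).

C^⊗2:
  [18, 0, 6, 15, -3]
  [10, -3, -13, 9, -21]
  [13, -5, 1, 10, -6]
  [12, -6, 0, 9, -16]
  [-10, -23, -22, -11, -22]
C^⊗3:
  [27, 9, 15, 24, 6]
  [19, 1, 7, 16, 0]
  [22, 4, 10, 19, 1]
  [21, 3, 9, 18, 0]
  [-1, -19, -13, -4, -20]
C^⊗4:
  [36, 18, 24, 33, 15]
  [28, 10, 16, 25, 7]
  [31, 13, 19, 28, 10]
  [30, 12, 18, 27, 9]
  [8, -10, -4, 5, -13]
Key observation: the optimum is the walk 2->3->1->1->3, with weight 6 + 4 + 9 + (-3) = 16.
Optimal value attained by: walk 2->3->1->1->3.
Answer: (C^⊗4)[2][3] = 16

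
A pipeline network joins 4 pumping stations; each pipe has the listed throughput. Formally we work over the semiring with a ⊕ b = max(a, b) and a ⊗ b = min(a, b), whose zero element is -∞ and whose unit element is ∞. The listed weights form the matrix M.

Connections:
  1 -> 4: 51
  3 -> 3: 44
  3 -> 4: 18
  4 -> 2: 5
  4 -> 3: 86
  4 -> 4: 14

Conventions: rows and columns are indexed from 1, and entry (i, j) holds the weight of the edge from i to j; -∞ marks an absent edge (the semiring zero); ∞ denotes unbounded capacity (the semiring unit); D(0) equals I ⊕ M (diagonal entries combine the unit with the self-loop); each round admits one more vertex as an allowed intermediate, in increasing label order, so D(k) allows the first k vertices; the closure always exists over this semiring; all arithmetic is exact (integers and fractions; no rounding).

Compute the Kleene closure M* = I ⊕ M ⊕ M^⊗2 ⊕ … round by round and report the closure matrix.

D(0):
  [∞, -∞, -∞, 51]
  [-∞, ∞, -∞, -∞]
  [-∞, -∞, ∞, 18]
  [-∞, 5, 86, ∞]
D(1):
  [∞, -∞, -∞, 51]
  [-∞, ∞, -∞, -∞]
  [-∞, -∞, ∞, 18]
  [-∞, 5, 86, ∞]
D(2):
  [∞, -∞, -∞, 51]
  [-∞, ∞, -∞, -∞]
  [-∞, -∞, ∞, 18]
  [-∞, 5, 86, ∞]
D(3):
  [∞, -∞, -∞, 51]
  [-∞, ∞, -∞, -∞]
  [-∞, -∞, ∞, 18]
  [-∞, 5, 86, ∞]
D(4):
  [∞, 5, 51, 51]
  [-∞, ∞, -∞, -∞]
  [-∞, 5, ∞, 18]
  [-∞, 5, 86, ∞]
Answer: M* = [[∞, 5, 51, 51], [-∞, ∞, -∞, -∞], [-∞, 5, ∞, 18], [-∞, 5, 86, ∞]]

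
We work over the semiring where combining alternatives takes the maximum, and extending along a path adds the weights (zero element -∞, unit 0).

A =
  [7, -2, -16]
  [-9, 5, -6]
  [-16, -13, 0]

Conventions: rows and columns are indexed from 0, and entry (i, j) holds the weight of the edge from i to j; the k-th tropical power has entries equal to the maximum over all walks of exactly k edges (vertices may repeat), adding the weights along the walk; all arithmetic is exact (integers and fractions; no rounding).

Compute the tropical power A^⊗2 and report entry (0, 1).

A^⊗2:
  [14, 5, -8]
  [-2, 10, -1]
  [-9, -8, 0]
Key observation: the optimum is the walk 0->0->1, with weight 7 + (-2) = 5.
Optimal value attained by: walk 0->0->1.
Answer: (A^⊗2)[0][1] = 5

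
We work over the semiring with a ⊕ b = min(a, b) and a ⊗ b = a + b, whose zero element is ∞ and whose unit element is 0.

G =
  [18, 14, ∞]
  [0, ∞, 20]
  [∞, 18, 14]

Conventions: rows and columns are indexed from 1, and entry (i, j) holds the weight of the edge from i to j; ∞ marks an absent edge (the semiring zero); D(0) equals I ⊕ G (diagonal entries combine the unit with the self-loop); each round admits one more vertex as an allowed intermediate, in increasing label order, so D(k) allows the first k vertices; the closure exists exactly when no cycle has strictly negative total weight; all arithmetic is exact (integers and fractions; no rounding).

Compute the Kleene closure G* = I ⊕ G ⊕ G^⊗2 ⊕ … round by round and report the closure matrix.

D(0):
  [0, 14, ∞]
  [0, 0, 20]
  [∞, 18, 0]
D(1):
  [0, 14, ∞]
  [0, 0, 20]
  [∞, 18, 0]
D(2):
  [0, 14, 34]
  [0, 0, 20]
  [18, 18, 0]
D(3):
  [0, 14, 34]
  [0, 0, 20]
  [18, 18, 0]
Answer: G* = [[0, 14, 34], [0, 0, 20], [18, 18, 0]]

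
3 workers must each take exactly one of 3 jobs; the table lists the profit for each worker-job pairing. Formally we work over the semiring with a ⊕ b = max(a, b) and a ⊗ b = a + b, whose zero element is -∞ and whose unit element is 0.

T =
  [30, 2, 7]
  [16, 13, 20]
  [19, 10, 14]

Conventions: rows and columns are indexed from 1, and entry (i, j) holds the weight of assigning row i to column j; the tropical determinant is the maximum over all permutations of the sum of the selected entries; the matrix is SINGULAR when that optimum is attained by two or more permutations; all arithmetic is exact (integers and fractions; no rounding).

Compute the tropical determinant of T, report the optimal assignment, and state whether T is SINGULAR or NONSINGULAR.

σ = (1, 2, 3): 30 + 13 + 14 = 57
σ = (1, 3, 2): 30 + 20 + 10 = 60
σ = (2, 1, 3): 2 + 16 + 14 = 32
σ = (2, 3, 1): 2 + 20 + 19 = 41
σ = (3, 1, 2): 7 + 16 + 10 = 33
σ = (3, 2, 1): 7 + 13 + 19 = 39
Optimal value attained by: σ = (1, 3, 2).
Answer: det⊕(T) = 60; verdict: NONSINGULAR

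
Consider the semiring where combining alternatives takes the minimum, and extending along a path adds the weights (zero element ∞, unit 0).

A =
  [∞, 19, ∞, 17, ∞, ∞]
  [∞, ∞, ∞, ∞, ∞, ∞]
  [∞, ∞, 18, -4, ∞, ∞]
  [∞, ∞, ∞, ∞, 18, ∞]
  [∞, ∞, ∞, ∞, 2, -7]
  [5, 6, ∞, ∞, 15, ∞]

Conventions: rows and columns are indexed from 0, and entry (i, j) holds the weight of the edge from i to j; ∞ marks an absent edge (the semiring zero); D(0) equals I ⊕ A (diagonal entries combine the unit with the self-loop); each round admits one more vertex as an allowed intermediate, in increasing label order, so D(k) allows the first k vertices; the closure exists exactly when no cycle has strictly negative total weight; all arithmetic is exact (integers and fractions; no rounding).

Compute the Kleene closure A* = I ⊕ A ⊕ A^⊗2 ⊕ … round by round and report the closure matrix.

D(0):
  [0, 19, ∞, 17, ∞, ∞]
  [∞, 0, ∞, ∞, ∞, ∞]
  [∞, ∞, 0, -4, ∞, ∞]
  [∞, ∞, ∞, 0, 18, ∞]
  [∞, ∞, ∞, ∞, 0, -7]
  [5, 6, ∞, ∞, 15, 0]
D(1):
  [0, 19, ∞, 17, ∞, ∞]
  [∞, 0, ∞, ∞, ∞, ∞]
  [∞, ∞, 0, -4, ∞, ∞]
  [∞, ∞, ∞, 0, 18, ∞]
  [∞, ∞, ∞, ∞, 0, -7]
  [5, 6, ∞, 22, 15, 0]
D(2):
  [0, 19, ∞, 17, ∞, ∞]
  [∞, 0, ∞, ∞, ∞, ∞]
  [∞, ∞, 0, -4, ∞, ∞]
  [∞, ∞, ∞, 0, 18, ∞]
  [∞, ∞, ∞, ∞, 0, -7]
  [5, 6, ∞, 22, 15, 0]
D(3):
  [0, 19, ∞, 17, ∞, ∞]
  [∞, 0, ∞, ∞, ∞, ∞]
  [∞, ∞, 0, -4, ∞, ∞]
  [∞, ∞, ∞, 0, 18, ∞]
  [∞, ∞, ∞, ∞, 0, -7]
  [5, 6, ∞, 22, 15, 0]
D(4):
  [0, 19, ∞, 17, 35, ∞]
  [∞, 0, ∞, ∞, ∞, ∞]
  [∞, ∞, 0, -4, 14, ∞]
  [∞, ∞, ∞, 0, 18, ∞]
  [∞, ∞, ∞, ∞, 0, -7]
  [5, 6, ∞, 22, 15, 0]
D(5):
  [0, 19, ∞, 17, 35, 28]
  [∞, 0, ∞, ∞, ∞, ∞]
  [∞, ∞, 0, -4, 14, 7]
  [∞, ∞, ∞, 0, 18, 11]
  [∞, ∞, ∞, ∞, 0, -7]
  [5, 6, ∞, 22, 15, 0]
D(6):
  [0, 19, ∞, 17, 35, 28]
  [∞, 0, ∞, ∞, ∞, ∞]
  [12, 13, 0, -4, 14, 7]
  [16, 17, ∞, 0, 18, 11]
  [-2, -1, ∞, 15, 0, -7]
  [5, 6, ∞, 22, 15, 0]
Answer: A* = [[0, 19, ∞, 17, 35, 28], [∞, 0, ∞, ∞, ∞, ∞], [12, 13, 0, -4, 14, 7], [16, 17, ∞, 0, 18, 11], [-2, -1, ∞, 15, 0, -7], [5, 6, ∞, 22, 15, 0]]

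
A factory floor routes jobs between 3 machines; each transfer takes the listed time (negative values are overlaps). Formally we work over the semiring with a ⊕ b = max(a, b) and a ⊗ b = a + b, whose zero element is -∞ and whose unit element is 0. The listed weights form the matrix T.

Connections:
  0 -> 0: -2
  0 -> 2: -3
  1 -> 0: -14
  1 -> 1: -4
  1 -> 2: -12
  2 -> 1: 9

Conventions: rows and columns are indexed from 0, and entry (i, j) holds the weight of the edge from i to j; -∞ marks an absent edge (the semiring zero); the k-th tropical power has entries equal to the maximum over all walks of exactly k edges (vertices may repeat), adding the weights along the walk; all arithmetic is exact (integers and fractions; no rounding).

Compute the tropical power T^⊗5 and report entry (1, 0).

T^⊗2:
  [-4, 6, -5]
  [-16, -3, -16]
  [-5, 5, -3]
T^⊗3:
  [-6, 4, -6]
  [-17, -7, -15]
  [-7, 6, -7]
T^⊗4:
  [-8, 3, -8]
  [-19, -6, -19]
  [-8, 2, -6]
T^⊗5:
  [-10, 1, -9]
  [-20, -10, -18]
  [-10, 3, -10]
Key observation: the optimum is the walk 1->2->1->2->1->0, with weight (-12) + 9 + (-12) + 9 + (-14) = -20.
Optimal value attained by: walk 1->2->1->2->1->0.
Answer: (T^⊗5)[1][0] = -20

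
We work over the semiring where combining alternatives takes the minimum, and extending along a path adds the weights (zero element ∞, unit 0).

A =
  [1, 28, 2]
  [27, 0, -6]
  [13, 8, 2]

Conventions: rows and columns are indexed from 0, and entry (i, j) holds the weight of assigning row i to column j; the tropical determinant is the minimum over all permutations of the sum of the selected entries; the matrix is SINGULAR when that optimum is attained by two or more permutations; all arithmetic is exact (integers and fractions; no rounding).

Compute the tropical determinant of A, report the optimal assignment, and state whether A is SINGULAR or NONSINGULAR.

σ = (0, 1, 2): 1 + 0 + 2 = 3
σ = (0, 2, 1): 1 + (-6) + 8 = 3
σ = (1, 0, 2): 28 + 27 + 2 = 57
σ = (1, 2, 0): 28 + (-6) + 13 = 35
σ = (2, 0, 1): 2 + 27 + 8 = 37
σ = (2, 1, 0): 2 + 0 + 13 = 15
Optimal value attained by: σ = (0, 1, 2).
Answer: det⊕(A) = 3; verdict: SINGULAR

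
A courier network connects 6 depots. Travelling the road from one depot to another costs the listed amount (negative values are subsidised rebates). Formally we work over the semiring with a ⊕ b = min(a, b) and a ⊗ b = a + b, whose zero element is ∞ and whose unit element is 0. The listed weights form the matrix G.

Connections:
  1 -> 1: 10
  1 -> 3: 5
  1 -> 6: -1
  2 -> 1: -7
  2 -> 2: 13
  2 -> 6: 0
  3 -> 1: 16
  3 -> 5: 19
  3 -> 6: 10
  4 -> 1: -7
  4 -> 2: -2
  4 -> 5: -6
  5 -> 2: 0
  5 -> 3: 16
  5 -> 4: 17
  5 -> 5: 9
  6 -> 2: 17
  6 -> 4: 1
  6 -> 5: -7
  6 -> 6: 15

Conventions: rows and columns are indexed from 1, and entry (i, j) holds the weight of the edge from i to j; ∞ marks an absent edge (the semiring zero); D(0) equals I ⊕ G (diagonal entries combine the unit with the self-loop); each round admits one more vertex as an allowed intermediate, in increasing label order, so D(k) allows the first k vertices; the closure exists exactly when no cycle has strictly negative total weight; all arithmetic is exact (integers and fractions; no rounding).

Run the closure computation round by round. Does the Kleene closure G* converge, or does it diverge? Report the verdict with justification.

D(0):
  [0, ∞, 5, ∞, ∞, -1]
  [-7, 0, ∞, ∞, ∞, 0]
  [16, ∞, 0, ∞, 19, 10]
  [-7, -2, ∞, 0, -6, ∞]
  [∞, 0, 16, 17, 0, ∞]
  [∞, 17, ∞, 1, -7, 0]
D(1):
  [0, ∞, 5, ∞, ∞, -1]
  [-7, 0, -2, ∞, ∞, -8]
  [16, ∞, 0, ∞, 19, 10]
  [-7, -2, -2, 0, -6, -8]
  [∞, 0, 16, 17, 0, ∞]
  [∞, 17, ∞, 1, -7, 0]
D(2):
  [0, ∞, 5, ∞, ∞, -1]
  [-7, 0, -2, ∞, ∞, -8]
  [16, ∞, 0, ∞, 19, 10]
  [-9, -2, -4, 0, -6, -10]
  [-7, 0, -2, 17, 0, -8]
  [10, 17, 15, 1, -7, 0]
D(3):
  [0, ∞, 5, ∞, 24, -1]
  [-7, 0, -2, ∞, 17, -8]
  [16, ∞, 0, ∞, 19, 10]
  [-9, -2, -4, 0, -6, -10]
  [-7, 0, -2, 17, 0, -8]
  [10, 17, 15, 1, -7, 0]
Detection: at round 4, diagonal entry (6, 6) turns strictly negative.
Key observation: the cycle 6->4->1->6 has total weight 1 + (-7) + (-1), which is strictly negative.
Answer: DIVERGES — negative cycle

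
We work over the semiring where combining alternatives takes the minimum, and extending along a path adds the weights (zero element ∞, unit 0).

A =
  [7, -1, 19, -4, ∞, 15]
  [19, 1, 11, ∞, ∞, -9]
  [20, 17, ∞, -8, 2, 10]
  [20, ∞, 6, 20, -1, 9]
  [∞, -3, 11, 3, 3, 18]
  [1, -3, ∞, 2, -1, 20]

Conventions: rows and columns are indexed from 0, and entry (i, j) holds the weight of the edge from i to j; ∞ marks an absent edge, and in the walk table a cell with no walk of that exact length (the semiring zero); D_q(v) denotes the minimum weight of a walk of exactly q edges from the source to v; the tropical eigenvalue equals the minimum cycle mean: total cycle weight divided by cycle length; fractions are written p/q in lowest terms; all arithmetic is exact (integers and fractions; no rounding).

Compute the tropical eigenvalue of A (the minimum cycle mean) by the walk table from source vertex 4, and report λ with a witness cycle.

q=0: [∞, ∞, ∞, ∞, 0, ∞]
q=1: [∞, -3, 11, 3, 3, 18]
q=2: [16, -2, 8, 3, 2, -12]
q=3: [-11, -15, 9, -10, -13, -11]
q=4: [-10, -16, -4, -15, -12, -24]
q=5: [-23, -27, -9, -22, -25, -25]
q=6: [-24, -28, -16, -27, -26, -36]
Optimal cycle mean attained by: cycle 1->5->1, total (-9) + (-3), length 2.
Answer: λ = -6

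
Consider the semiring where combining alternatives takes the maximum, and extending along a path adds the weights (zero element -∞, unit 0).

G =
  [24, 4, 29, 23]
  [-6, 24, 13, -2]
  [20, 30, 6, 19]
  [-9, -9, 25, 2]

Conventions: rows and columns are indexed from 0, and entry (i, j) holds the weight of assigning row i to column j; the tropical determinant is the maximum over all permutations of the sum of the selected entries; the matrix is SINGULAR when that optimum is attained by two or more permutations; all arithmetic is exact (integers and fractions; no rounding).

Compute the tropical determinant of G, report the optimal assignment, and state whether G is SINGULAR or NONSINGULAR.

σ = (0, 1, 2, 3): 24 + 24 + 6 + 2 = 56
σ = (0, 1, 3, 2): 24 + 24 + 19 + 25 = 92
σ = (0, 2, 1, 3): 24 + 13 + 30 + 2 = 69
σ = (0, 2, 3, 1): 24 + 13 + 19 + (-9) = 47
σ = (0, 3, 1, 2): 24 + (-2) + 30 + 25 = 77
σ = (0, 3, 2, 1): 24 + (-2) + 6 + (-9) = 19
σ = (1, 0, 2, 3): 4 + (-6) + 6 + 2 = 6
σ = (1, 0, 3, 2): 4 + (-6) + 19 + 25 = 42
σ = (1, 2, 0, 3): 4 + 13 + 20 + 2 = 39
σ = (1, 2, 3, 0): 4 + 13 + 19 + (-9) = 27
σ = (1, 3, 0, 2): 4 + (-2) + 20 + 25 = 47
σ = (1, 3, 2, 0): 4 + (-2) + 6 + (-9) = -1
σ = (2, 0, 1, 3): 29 + (-6) + 30 + 2 = 55
σ = (2, 0, 3, 1): 29 + (-6) + 19 + (-9) = 33
σ = (2, 1, 0, 3): 29 + 24 + 20 + 2 = 75
σ = (2, 1, 3, 0): 29 + 24 + 19 + (-9) = 63
σ = (2, 3, 0, 1): 29 + (-2) + 20 + (-9) = 38
σ = (2, 3, 1, 0): 29 + (-2) + 30 + (-9) = 48
σ = (3, 0, 1, 2): 23 + (-6) + 30 + 25 = 72
σ = (3, 0, 2, 1): 23 + (-6) + 6 + (-9) = 14
σ = (3, 1, 0, 2): 23 + 24 + 20 + 25 = 92
σ = (3, 1, 2, 0): 23 + 24 + 6 + (-9) = 44
σ = (3, 2, 0, 1): 23 + 13 + 20 + (-9) = 47
σ = (3, 2, 1, 0): 23 + 13 + 30 + (-9) = 57
Optimal value attained by: σ = (0, 1, 3, 2).
Answer: det⊕(G) = 92; verdict: SINGULAR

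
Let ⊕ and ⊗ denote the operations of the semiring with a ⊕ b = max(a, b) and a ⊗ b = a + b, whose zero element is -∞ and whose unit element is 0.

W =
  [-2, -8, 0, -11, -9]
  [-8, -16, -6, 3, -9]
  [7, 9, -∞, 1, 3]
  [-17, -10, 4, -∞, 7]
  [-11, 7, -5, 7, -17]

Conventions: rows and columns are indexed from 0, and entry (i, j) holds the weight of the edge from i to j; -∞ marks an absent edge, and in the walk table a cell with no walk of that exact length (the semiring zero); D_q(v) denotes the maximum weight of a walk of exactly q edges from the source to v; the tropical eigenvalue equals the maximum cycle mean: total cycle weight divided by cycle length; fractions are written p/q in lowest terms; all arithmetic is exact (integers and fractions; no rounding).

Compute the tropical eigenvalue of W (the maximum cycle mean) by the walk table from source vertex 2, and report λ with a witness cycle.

q=0: [-∞, -∞, 0, -∞, -∞]
q=1: [7, 9, -∞, 1, 3]
q=2: [5, 10, 7, 12, 8]
q=3: [14, 16, 16, 15, 19]
q=4: [23, 26, 19, 26, 22]
q=5: [26, 29, 30, 29, 33]
Optimal cycle mean attained by: cycle 3->4->3, total 7 + 7, length 2.
Answer: λ = 7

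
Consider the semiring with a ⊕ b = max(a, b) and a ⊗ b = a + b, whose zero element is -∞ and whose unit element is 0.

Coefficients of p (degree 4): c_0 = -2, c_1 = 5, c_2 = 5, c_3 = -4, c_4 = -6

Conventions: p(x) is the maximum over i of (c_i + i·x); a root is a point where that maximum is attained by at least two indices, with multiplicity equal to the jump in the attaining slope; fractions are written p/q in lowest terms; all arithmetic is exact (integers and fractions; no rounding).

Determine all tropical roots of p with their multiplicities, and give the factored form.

hull edge (i=0, c=-2) to (i=1, c=5): slope 7, span 1
hull edge (i=1, c=5) to (i=2, c=5): slope 0, span 1
hull edge (i=2, c=5) to (i=4, c=-6): slope -11/2, span 2
Factored form: p(x) = -6 ⊗ (x ⊕ (-7)) ⊗ (x ⊕ 0) ⊗ (x ⊕ 11/2) ⊗ (x ⊕ 11/2)
Answer: roots = -7 (mult 1), 0 (mult 1), 11/2 (mult 2)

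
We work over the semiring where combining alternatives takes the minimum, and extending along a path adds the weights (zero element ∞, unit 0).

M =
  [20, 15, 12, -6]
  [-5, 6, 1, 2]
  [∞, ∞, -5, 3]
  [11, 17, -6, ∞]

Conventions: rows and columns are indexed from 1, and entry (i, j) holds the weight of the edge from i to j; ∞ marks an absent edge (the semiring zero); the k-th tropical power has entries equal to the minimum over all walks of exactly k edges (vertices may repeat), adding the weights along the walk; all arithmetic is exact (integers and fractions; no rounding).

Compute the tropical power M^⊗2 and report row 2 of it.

M^⊗2:
  [5, 11, -12, 14]
  [1, 10, -4, -11]
  [14, 20, -10, -2]
  [12, 23, -11, -3]
Answer: row 2 of M^⊗2 = [1, 10, -4, -11]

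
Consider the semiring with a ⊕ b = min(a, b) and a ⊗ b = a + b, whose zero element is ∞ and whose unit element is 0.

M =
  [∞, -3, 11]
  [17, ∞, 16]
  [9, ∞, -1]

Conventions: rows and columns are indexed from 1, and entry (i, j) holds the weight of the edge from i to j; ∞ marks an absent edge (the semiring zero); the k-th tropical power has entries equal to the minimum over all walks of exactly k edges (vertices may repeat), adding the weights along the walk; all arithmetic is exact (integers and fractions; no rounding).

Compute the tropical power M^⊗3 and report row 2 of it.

M^⊗2:
  [14, ∞, 10]
  [25, 14, 15]
  [8, 6, -2]
M^⊗3:
  [19, 11, 9]
  [24, 22, 14]
  [7, 5, -3]
Answer: row 2 of M^⊗3 = [24, 22, 14]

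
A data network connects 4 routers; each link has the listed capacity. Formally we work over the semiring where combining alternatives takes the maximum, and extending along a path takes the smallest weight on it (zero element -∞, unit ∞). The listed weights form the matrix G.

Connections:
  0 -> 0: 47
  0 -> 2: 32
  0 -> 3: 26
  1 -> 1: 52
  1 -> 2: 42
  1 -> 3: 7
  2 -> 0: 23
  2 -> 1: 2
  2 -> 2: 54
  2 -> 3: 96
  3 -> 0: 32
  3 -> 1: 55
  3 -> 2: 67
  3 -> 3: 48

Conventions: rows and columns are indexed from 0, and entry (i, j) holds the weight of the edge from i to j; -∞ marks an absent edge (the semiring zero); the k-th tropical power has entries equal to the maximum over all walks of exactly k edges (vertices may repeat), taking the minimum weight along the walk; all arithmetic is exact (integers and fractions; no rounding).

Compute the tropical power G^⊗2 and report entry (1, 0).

G^⊗2:
  [47, 26, 32, 32]
  [23, 52, 42, 42]
  [32, 55, 67, 54]
  [32, 52, 54, 67]
Key observation: the optimum is the walk 1->2->0, with weight 42 min 23 = 23.
Optimal value attained by: walk 1->2->0.
Answer: (G^⊗2)[1][0] = 23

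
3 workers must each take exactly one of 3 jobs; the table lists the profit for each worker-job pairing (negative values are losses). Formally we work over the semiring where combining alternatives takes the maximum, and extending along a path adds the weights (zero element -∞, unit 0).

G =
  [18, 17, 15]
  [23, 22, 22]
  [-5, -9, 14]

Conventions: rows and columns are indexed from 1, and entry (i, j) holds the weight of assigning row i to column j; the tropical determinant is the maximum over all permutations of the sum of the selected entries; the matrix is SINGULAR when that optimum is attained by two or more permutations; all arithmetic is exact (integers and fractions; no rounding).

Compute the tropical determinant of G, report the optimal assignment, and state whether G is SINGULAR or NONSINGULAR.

σ = (1, 2, 3): 18 + 22 + 14 = 54
σ = (1, 3, 2): 18 + 22 + (-9) = 31
σ = (2, 1, 3): 17 + 23 + 14 = 54
σ = (2, 3, 1): 17 + 22 + (-5) = 34
σ = (3, 1, 2): 15 + 23 + (-9) = 29
σ = (3, 2, 1): 15 + 22 + (-5) = 32
Optimal value attained by: σ = (1, 2, 3).
Answer: det⊕(G) = 54; verdict: SINGULAR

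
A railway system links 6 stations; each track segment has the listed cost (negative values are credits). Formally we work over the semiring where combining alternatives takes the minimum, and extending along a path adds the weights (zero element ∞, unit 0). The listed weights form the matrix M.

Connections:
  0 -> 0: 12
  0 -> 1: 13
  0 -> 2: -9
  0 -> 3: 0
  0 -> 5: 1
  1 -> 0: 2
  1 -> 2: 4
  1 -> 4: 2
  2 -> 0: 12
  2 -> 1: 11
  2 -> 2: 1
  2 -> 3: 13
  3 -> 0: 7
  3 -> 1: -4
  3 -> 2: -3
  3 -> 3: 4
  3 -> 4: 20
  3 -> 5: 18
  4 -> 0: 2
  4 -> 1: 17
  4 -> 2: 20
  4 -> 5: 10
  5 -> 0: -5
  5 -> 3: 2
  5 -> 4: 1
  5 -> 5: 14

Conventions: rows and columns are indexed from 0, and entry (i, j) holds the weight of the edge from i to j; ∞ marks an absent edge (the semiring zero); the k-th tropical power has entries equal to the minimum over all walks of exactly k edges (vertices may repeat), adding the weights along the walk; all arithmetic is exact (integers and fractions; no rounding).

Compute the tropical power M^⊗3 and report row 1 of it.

M^⊗2:
  [-4, -4, -8, 3, 2, 13]
  [4, 15, -7, 2, ∞, 3]
  [13, 9, 2, 12, 13, 13]
  [-2, 0, -2, 7, -2, 8]
  [5, 15, -7, 2, 11, 3]
  [3, -2, -14, -5, 15, -4]
M^⊗3:
  [-2, -1, -13, -4, -2, -3]
  [-2, -2, -6, 4, 4, 5]
  [8, 8, 3, 13, 11, 14]
  [0, 3, -11, -2, 2, -1]
  [-2, -2, -6, 5, 4, 6]
  [-9, -9, -13, -2, -3, 4]
Answer: row 1 of M^⊗3 = [-2, -2, -6, 4, 4, 5]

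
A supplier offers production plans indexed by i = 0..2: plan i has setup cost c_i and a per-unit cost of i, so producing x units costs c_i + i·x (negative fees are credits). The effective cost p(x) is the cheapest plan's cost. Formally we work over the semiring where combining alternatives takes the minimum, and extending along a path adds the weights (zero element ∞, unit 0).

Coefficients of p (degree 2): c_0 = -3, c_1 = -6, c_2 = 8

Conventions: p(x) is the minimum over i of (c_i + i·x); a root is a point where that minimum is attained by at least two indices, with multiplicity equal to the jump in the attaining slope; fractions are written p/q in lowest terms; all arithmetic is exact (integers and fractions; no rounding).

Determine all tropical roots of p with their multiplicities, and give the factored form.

hull edge (i=0, c=-3) to (i=1, c=-6): slope -3, span 1
hull edge (i=1, c=-6) to (i=2, c=8): slope 14, span 1
Factored form: p(x) = 8 ⊗ (x ⊕ (-14)) ⊗ (x ⊕ 3)
Answer: roots = -14 (mult 1), 3 (mult 1)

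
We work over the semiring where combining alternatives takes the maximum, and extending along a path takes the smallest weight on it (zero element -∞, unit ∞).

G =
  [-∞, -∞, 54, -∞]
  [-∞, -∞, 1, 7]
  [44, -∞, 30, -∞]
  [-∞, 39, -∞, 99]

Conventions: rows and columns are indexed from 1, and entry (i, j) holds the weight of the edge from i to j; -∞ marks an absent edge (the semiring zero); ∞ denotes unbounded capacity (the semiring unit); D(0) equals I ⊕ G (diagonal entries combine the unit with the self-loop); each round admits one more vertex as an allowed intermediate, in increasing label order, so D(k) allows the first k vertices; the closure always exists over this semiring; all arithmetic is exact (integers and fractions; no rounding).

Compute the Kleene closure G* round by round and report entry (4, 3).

D(0):
  [∞, -∞, 54, -∞]
  [-∞, ∞, 1, 7]
  [44, -∞, ∞, -∞]
  [-∞, 39, -∞, ∞]
D(1):
  [∞, -∞, 54, -∞]
  [-∞, ∞, 1, 7]
  [44, -∞, ∞, -∞]
  [-∞, 39, -∞, ∞]
D(2):
  [∞, -∞, 54, -∞]
  [-∞, ∞, 1, 7]
  [44, -∞, ∞, -∞]
  [-∞, 39, 1, ∞]
D(3):
  [∞, -∞, 54, -∞]
  [1, ∞, 1, 7]
  [44, -∞, ∞, -∞]
  [1, 39, 1, ∞]
D(4):
  [∞, -∞, 54, -∞]
  [1, ∞, 1, 7]
  [44, -∞, ∞, -∞]
  [1, 39, 1, ∞]
Answer: G*[4][3] = 1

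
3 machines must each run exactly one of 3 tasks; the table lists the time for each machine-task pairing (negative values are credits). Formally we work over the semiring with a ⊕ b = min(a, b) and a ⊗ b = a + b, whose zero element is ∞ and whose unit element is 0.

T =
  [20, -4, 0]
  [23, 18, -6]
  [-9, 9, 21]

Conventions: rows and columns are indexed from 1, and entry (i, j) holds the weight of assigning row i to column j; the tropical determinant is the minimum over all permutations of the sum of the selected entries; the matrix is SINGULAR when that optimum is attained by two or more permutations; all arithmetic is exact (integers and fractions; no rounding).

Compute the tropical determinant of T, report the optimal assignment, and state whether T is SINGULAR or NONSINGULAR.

σ = (1, 2, 3): 20 + 18 + 21 = 59
σ = (1, 3, 2): 20 + (-6) + 9 = 23
σ = (2, 1, 3): (-4) + 23 + 21 = 40
σ = (2, 3, 1): (-4) + (-6) + (-9) = -19
σ = (3, 1, 2): 0 + 23 + 9 = 32
σ = (3, 2, 1): 0 + 18 + (-9) = 9
Optimal value attained by: σ = (2, 3, 1).
Answer: det⊕(T) = -19; verdict: NONSINGULAR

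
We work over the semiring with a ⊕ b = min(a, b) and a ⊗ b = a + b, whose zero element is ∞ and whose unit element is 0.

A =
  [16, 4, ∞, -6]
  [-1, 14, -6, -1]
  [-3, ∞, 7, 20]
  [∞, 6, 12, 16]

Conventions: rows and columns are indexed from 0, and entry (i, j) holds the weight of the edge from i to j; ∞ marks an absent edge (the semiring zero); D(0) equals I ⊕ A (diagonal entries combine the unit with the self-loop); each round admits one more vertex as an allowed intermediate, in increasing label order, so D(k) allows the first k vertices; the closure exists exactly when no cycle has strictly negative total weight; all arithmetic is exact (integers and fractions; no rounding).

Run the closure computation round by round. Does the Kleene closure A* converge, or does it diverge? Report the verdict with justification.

D(0):
  [0, 4, ∞, -6]
  [-1, 0, -6, -1]
  [-3, ∞, 0, 20]
  [∞, 6, 12, 0]
D(1):
  [0, 4, ∞, -6]
  [-1, 0, -6, -7]
  [-3, 1, 0, -9]
  [∞, 6, 12, 0]
Detection: at round 2, diagonal entry (2, 2) turns strictly negative.
Key observation: the cycle 2->0->1->2 has total weight (-3) + 4 + (-6), which is strictly negative.
Answer: DIVERGES — negative cycle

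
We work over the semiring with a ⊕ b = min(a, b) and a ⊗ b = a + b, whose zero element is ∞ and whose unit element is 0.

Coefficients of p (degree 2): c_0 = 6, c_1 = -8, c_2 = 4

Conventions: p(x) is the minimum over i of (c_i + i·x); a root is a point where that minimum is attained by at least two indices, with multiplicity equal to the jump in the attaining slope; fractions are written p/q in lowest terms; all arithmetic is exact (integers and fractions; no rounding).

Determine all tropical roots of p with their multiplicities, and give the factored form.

hull edge (i=0, c=6) to (i=1, c=-8): slope -14, span 1
hull edge (i=1, c=-8) to (i=2, c=4): slope 12, span 1
Factored form: p(x) = 4 ⊗ (x ⊕ (-12)) ⊗ (x ⊕ 14)
Answer: roots = -12 (mult 1), 14 (mult 1)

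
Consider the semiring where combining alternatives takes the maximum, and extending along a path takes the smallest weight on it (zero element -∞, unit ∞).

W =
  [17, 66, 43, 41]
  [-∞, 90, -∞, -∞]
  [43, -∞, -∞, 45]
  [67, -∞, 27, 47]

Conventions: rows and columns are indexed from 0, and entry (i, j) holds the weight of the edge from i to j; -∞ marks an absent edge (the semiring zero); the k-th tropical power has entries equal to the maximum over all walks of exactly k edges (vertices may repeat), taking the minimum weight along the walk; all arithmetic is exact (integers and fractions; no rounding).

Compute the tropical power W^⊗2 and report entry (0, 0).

W^⊗2:
  [43, 66, 27, 43]
  [-∞, 90, -∞, -∞]
  [45, 43, 43, 45]
  [47, 66, 43, 47]
Key observation: the optimum is the walk 0->2->0, with weight 43 min 43 = 43.
Optimal value attained by: walk 0->2->0.
Answer: (W^⊗2)[0][0] = 43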